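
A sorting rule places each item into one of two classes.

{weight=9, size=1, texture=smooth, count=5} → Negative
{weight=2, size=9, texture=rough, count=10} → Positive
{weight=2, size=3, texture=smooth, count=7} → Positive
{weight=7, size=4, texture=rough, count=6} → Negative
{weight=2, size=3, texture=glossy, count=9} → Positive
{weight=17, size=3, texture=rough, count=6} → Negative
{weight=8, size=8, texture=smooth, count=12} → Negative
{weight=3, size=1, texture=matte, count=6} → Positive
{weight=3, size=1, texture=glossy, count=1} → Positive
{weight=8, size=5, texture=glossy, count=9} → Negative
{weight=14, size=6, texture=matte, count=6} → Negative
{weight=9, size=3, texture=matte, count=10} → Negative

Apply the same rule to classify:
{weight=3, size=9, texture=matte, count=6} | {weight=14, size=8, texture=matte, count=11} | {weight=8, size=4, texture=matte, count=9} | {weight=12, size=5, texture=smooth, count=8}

Positive, Negative, Negative, Negative

One predicate separates the groups cleanly: weight ≤ 3.
{weight=3, size=9, texture=matte, count=6}: weight = 3, satisfies this → Positive.
{weight=14, size=8, texture=matte, count=11}: weight = 14, fails this test → Negative.
{weight=8, size=4, texture=matte, count=9}: weight = 8, fails this test → Negative.
{weight=12, size=5, texture=smooth, count=8}: weight = 12, fails this test → Negative.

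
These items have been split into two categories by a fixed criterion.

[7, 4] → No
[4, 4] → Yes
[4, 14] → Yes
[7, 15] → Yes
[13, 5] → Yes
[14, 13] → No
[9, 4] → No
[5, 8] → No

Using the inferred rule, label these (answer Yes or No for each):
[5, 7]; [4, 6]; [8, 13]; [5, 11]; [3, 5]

Yes, Yes, No, Yes, Yes

The classifier is using: sum is even.
[5, 7] — 5+7 = 12, hence Yes.
[4, 6] — 4+6 = 10, hence Yes.
[8, 13] — 8+13 = 21, hence No.
[5, 11] — 5+11 = 16, hence Yes.
[3, 5] — 3+5 = 8, hence Yes.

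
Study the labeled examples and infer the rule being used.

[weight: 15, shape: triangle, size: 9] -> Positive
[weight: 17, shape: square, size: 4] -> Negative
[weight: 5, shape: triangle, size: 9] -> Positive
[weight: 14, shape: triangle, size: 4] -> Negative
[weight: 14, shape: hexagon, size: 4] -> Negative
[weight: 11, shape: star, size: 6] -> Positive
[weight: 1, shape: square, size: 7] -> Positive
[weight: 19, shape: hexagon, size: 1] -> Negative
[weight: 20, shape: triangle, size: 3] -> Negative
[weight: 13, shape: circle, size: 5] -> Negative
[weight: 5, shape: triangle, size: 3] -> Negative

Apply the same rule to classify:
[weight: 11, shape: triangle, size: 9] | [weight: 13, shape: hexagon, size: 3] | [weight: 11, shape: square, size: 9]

The distinguishing property — size ≥ 6 — holds for all the 'Positive' cases and none of the 'Negative' cases.
[weight: 11, shape: triangle, size: 9]: size = 9, qualifies → Positive.
[weight: 13, shape: hexagon, size: 3]: size = 3, doesn't match → Negative.
[weight: 11, shape: square, size: 9]: size = 9, qualifies → Positive.

Positive, Negative, Positive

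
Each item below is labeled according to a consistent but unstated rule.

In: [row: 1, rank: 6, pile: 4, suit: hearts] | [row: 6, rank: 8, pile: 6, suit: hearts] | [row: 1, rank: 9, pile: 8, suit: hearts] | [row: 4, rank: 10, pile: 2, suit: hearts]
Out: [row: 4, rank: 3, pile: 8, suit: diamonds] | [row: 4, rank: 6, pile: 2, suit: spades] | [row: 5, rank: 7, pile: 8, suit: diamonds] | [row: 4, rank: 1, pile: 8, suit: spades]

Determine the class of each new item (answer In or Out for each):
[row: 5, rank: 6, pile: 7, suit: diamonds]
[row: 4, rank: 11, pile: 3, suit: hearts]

Rule: suit is hearts. This holds for each 'In' example and fails for each 'Out' one.
[row: 5, rank: 6, pile: 7, suit: diamonds] → suit is diamonds → Out. [row: 4, rank: 11, pile: 3, suit: hearts] → suit is hearts → In.

Out, In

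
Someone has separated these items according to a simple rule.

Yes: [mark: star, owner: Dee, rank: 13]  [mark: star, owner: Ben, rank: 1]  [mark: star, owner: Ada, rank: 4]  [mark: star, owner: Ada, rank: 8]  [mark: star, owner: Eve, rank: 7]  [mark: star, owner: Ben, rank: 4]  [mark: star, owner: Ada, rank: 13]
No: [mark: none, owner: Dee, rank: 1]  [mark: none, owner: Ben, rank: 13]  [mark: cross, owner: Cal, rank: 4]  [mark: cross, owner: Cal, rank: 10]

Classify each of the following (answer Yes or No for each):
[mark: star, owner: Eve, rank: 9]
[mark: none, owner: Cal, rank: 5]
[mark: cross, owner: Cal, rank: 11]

The common property of the 'Yes' items is: mark is star. No 'No' item has it.
Yes: [mark: star, owner: Eve, rank: 9], since mark is star.
No: [mark: none, owner: Cal, rank: 5], since mark is none.
No: [mark: cross, owner: Cal, rank: 11], since mark is cross.

Yes, No, No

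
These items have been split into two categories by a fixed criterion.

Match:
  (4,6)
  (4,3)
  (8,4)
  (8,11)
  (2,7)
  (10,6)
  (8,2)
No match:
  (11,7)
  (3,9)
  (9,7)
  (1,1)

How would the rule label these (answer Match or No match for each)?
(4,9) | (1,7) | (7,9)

A rule that fits every label: first is even — true of each 'Match' example, false of each 'No match' one.
(4,9) — first 4, hence Match.
(1,7) — first 1, hence No match.
(7,9) — first 7, hence No match.

Match, No match, No match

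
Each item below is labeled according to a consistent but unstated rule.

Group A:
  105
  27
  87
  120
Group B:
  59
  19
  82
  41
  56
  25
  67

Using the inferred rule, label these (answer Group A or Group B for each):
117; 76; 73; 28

The distinguishing property — multiple of 3 — holds for all the 'Group A' cases and none of the 'Group B' cases.

Group A, Group B, Group B, Group B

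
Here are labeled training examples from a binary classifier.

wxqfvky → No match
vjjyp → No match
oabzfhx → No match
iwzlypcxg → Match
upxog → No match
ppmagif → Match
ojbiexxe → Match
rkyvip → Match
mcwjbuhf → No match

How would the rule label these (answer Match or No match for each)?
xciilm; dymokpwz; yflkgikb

Every 'Match' example satisfies: contains 'i'. None of the 'No match' examples do.
Match: xciilm, since has 'i'.
No match: dymokpwz, since no 'i'.
Match: yflkgikb, since has 'i'.

Match, No match, Match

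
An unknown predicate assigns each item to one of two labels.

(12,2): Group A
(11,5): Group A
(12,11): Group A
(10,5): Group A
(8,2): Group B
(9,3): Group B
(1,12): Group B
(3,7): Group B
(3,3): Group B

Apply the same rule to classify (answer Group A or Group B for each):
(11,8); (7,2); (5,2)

'Group A' ⟺ sum ≥ 14.
(11,8): 11+8 = 19, has this property → Group A. (7,2): 7+2 = 9, fails the rule → Group B. (5,2): 5+2 = 7, fails the rule → Group B.

Group A, Group B, Group B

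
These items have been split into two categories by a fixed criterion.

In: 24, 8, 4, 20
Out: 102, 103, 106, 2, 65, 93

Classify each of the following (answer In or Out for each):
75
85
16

The classifier is using: multiple of 4.

Out, Out, In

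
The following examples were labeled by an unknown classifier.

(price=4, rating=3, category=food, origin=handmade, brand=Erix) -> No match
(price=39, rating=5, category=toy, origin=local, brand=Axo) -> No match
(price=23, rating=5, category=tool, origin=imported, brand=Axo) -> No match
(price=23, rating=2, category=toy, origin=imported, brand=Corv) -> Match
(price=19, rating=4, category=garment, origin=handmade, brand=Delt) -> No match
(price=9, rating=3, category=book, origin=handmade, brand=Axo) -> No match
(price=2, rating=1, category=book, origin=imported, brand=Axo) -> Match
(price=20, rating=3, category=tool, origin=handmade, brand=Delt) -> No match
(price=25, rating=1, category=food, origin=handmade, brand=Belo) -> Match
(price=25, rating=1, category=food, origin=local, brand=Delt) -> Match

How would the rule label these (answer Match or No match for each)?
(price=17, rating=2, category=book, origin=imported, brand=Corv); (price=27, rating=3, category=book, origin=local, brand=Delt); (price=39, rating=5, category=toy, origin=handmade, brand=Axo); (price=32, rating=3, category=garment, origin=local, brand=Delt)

Match, No match, No match, No match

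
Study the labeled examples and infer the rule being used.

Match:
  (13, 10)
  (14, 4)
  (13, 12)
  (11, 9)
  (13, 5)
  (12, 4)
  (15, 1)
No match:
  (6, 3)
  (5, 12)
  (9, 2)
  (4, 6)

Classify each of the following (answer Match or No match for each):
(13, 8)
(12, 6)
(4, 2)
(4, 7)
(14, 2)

Match, Match, No match, No match, Match

'Match' ⟺ first ≥ 10.
(13, 8) — first 13, hence Match.
(12, 6) — first 12, hence Match.
(4, 2) — first 4, hence No match.
(4, 7) — first 4, hence No match.
(14, 2) — first 14, hence Match.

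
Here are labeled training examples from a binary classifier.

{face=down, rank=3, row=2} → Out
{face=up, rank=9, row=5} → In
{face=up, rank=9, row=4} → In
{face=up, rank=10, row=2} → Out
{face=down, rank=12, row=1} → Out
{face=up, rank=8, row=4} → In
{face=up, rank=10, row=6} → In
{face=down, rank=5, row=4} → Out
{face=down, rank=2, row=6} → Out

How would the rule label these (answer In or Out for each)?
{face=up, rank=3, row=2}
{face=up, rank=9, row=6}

Out, In

One predicate separates the groups cleanly: face is up AND row ≥ 4.
{face=up, rank=3, row=2}: face is up, row = 2 — lacks this property, so Out. {face=up, rank=9, row=6}: face is up, row = 6 — meets the rule, so In.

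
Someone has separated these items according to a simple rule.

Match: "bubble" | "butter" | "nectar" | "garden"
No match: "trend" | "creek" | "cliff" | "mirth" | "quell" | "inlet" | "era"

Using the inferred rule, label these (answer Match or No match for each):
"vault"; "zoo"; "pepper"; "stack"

The rule appears to be: even length.

No match, No match, Match, No match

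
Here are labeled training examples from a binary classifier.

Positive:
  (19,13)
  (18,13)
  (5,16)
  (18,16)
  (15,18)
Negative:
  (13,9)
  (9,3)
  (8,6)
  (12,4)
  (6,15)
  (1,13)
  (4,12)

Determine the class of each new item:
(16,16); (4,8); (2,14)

The simplest hypothesis consistent with all the labels is: max ≥ 16.

Positive, Negative, Negative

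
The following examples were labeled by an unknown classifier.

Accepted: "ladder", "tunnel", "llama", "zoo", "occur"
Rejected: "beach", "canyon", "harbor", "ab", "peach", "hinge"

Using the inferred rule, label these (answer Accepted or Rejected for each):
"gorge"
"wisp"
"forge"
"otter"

Rejected, Rejected, Rejected, Accepted

Rule: has a double letter. This holds for each 'Accepted' example and fails for each 'Rejected' one.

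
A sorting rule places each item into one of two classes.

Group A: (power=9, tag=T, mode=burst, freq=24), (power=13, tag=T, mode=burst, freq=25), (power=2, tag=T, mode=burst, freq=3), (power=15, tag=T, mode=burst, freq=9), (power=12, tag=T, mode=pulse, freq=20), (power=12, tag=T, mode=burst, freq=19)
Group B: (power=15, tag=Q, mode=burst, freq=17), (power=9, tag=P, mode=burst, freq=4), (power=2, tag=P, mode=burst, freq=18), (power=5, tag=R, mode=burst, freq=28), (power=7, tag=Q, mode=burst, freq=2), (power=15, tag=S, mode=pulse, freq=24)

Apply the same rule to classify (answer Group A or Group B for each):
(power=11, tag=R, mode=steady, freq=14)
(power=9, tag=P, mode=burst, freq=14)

Group B, Group B

The simplest hypothesis consistent with all the labels is: tag is T.
(power=11, tag=R, mode=steady, freq=14): tag is R, lacks this property → Group B. (power=9, tag=P, mode=burst, freq=14): tag is P, lacks this property → Group B.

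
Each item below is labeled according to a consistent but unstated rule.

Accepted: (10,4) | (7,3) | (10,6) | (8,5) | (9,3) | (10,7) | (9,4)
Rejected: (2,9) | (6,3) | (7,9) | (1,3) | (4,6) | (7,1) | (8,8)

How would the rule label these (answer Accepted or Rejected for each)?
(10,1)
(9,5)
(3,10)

Rule: first > second AND sum ≥ 10. This holds for each 'Accepted' example and fails for each 'Rejected' one.
(10,1) → 10 > 1, 10+1 = 11 → Accepted.
(9,5) → 9 > 5, 9+5 = 14 → Accepted.
(3,10) → 3 < 10, 3+10 = 13 → Rejected.

Accepted, Accepted, Rejected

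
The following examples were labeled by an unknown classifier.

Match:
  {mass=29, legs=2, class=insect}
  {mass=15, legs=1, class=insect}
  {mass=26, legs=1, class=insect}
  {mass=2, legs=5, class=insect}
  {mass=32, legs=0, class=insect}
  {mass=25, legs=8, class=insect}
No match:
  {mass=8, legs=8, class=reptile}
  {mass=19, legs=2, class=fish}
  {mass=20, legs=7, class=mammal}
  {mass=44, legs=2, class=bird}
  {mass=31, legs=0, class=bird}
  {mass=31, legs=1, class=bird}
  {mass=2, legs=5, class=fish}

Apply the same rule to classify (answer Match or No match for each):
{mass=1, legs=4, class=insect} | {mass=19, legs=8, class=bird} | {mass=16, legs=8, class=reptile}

Match, No match, No match

The common property of the 'Match' items is: class is insect. No 'No match' item has it.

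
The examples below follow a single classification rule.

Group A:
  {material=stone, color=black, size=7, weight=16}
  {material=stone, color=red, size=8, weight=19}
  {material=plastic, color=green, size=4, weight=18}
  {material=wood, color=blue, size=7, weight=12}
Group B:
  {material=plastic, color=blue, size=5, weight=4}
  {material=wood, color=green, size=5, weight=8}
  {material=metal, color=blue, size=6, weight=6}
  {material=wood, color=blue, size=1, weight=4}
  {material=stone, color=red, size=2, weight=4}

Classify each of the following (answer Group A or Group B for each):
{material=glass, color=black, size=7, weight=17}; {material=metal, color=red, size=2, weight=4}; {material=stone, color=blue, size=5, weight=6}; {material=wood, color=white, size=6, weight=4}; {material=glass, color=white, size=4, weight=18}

All 'Group A' examples share one property — weight ≥ 12 — and every 'Group B' example lacks it.
{material=glass, color=black, size=7, weight=17} → weight = 17 → Group A.
{material=metal, color=red, size=2, weight=4} → weight = 4 → Group B.
{material=stone, color=blue, size=5, weight=6} → weight = 6 → Group B.
{material=wood, color=white, size=6, weight=4} → weight = 4 → Group B.
{material=glass, color=white, size=4, weight=18} → weight = 18 → Group A.

Group A, Group B, Group B, Group B, Group A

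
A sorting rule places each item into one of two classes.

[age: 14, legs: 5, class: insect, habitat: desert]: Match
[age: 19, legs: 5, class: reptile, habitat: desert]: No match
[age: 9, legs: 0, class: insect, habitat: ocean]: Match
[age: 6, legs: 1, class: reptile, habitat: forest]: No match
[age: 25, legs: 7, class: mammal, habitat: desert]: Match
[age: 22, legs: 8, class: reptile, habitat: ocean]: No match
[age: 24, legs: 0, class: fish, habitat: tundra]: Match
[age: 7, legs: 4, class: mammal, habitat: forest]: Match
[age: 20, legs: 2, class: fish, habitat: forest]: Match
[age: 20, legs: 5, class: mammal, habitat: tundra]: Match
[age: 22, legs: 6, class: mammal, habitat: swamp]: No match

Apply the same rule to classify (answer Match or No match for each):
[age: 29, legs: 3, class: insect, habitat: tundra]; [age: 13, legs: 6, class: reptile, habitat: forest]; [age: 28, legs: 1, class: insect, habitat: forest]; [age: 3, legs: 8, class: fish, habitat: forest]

Match, No match, Match, Match

The rule appears to be: class is not reptile AND age ≠ 22.
Match: [age: 29, legs: 3, class: insect, habitat: tundra], since class is insect, age = 29. No match: [age: 13, legs: 6, class: reptile, habitat: forest], since class is reptile, age = 13. Match: [age: 28, legs: 1, class: insect, habitat: forest], since class is insect, age = 28. Match: [age: 3, legs: 8, class: fish, habitat: forest], since class is fish, age = 3.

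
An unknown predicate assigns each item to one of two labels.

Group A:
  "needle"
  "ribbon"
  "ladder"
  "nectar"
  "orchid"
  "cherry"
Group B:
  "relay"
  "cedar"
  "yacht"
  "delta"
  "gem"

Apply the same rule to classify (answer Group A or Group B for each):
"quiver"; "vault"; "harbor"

Group A, Group B, Group A

A rule that fits every label: even length — true of each 'Group A' example, false of each 'Group B' one.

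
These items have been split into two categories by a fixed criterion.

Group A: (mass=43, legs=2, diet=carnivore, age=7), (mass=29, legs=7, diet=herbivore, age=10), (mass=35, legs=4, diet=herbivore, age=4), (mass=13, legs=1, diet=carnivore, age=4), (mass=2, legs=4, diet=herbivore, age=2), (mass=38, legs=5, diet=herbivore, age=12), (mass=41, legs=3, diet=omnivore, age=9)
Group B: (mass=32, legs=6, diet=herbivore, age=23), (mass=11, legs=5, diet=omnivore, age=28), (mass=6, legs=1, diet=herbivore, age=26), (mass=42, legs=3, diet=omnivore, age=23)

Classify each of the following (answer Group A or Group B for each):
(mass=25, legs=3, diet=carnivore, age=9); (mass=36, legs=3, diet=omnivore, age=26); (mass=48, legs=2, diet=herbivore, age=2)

Group A, Group B, Group A

A rule that fits every label: age ≤ 12 — true of each 'Group A' example, false of each 'Group B' one.
(mass=25, legs=3, diet=carnivore, age=9) — age = 9, hence Group A.
(mass=36, legs=3, diet=omnivore, age=26) — age = 26, hence Group B.
(mass=48, legs=2, diet=herbivore, age=2) — age = 2, hence Group A.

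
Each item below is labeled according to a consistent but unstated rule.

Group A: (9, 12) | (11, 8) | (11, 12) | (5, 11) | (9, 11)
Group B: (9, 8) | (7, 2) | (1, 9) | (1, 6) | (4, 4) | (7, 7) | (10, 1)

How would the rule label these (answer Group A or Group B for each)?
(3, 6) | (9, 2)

Group B, Group B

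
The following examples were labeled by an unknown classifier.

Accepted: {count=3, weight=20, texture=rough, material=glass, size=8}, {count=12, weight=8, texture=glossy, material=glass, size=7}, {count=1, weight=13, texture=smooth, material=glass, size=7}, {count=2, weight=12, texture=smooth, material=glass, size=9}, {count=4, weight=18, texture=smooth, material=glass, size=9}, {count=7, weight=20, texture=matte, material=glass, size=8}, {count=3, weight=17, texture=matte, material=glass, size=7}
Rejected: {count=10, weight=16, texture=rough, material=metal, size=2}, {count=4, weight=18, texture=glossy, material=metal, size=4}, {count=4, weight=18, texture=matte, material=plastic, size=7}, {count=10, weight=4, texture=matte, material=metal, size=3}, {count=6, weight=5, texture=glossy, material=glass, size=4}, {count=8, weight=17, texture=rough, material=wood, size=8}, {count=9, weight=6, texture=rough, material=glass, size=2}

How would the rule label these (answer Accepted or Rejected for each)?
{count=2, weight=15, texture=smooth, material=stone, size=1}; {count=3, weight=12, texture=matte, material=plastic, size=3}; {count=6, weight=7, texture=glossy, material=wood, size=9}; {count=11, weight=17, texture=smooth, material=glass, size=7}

The simplest hypothesis consistent with all the labels is: material is glass AND size ≥ 7.
{count=2, weight=15, texture=smooth, material=stone, size=1}: material is stone, size = 1, fails the rule → Rejected. {count=3, weight=12, texture=matte, material=plastic, size=3}: material is plastic, size = 3, fails the rule → Rejected. {count=6, weight=7, texture=glossy, material=wood, size=9}: material is wood, size = 9, fails the rule → Rejected. {count=11, weight=17, texture=smooth, material=glass, size=7}: material is glass, size = 7, fits → Accepted.

Rejected, Rejected, Rejected, Accepted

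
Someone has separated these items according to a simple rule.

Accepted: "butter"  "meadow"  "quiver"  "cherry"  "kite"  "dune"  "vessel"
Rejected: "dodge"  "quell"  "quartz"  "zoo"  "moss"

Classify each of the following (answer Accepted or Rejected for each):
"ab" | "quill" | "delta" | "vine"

Rejected, Rejected, Rejected, Accepted

One predicate separates the groups cleanly: even length AND contains 'e'.
"ab" — length 2, no 'e', hence Rejected. "quill" — length 5, no 'e', hence Rejected. "delta" — length 5, has 'e', hence Rejected. "vine" — length 4, has 'e', hence Accepted.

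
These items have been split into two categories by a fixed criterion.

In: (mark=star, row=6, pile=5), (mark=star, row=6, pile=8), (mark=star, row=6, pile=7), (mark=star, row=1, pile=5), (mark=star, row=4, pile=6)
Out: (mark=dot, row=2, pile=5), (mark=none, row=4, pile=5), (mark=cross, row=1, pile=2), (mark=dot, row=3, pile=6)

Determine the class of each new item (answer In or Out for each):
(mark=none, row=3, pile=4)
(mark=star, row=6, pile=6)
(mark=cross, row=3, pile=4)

Out, In, Out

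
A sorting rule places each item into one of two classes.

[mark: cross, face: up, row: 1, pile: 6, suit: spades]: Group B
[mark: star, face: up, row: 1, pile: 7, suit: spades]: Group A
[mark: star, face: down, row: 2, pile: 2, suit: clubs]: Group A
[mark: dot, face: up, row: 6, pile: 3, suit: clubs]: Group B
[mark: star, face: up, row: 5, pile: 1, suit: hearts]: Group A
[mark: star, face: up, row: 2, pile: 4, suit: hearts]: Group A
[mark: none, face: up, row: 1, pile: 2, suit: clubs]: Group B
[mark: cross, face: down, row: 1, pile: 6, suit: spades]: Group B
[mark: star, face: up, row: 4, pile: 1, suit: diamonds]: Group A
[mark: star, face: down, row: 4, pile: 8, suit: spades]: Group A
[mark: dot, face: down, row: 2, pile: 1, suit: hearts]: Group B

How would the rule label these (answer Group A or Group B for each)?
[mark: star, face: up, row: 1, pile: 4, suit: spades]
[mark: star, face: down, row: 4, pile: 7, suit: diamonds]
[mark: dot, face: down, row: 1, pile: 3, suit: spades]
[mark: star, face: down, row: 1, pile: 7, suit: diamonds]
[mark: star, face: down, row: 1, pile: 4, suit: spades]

Group A, Group A, Group B, Group A, Group A

Looking at the examples, the only property every 'Group A' case has and every 'Group B' case lacks is: mark is star.
Group A: [mark: star, face: up, row: 1, pile: 4, suit: spades], since mark is star.
Group A: [mark: star, face: down, row: 4, pile: 7, suit: diamonds], since mark is star.
Group B: [mark: dot, face: down, row: 1, pile: 3, suit: spades], since mark is dot.
Group A: [mark: star, face: down, row: 1, pile: 7, suit: diamonds], since mark is star.
Group A: [mark: star, face: down, row: 1, pile: 4, suit: spades], since mark is star.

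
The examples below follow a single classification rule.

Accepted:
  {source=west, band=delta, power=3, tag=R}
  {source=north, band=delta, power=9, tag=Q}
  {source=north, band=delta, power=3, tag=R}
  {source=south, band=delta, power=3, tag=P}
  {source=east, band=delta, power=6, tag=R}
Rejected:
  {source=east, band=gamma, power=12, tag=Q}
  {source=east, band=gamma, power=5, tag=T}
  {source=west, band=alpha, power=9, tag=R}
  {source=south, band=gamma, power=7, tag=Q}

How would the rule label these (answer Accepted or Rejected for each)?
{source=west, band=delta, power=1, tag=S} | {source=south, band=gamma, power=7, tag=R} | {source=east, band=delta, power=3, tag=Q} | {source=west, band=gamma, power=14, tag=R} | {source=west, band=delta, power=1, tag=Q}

Rule: band is delta. This holds for each 'Accepted' example and fails for each 'Rejected' one.
{source=west, band=delta, power=1, tag=S}: band is delta, fits → Accepted.
{source=south, band=gamma, power=7, tag=R}: band is gamma, lacks this property → Rejected.
{source=east, band=delta, power=3, tag=Q}: band is delta, fits → Accepted.
{source=west, band=gamma, power=14, tag=R}: band is gamma, lacks this property → Rejected.
{source=west, band=delta, power=1, tag=Q}: band is delta, fits → Accepted.

Accepted, Rejected, Accepted, Rejected, Accepted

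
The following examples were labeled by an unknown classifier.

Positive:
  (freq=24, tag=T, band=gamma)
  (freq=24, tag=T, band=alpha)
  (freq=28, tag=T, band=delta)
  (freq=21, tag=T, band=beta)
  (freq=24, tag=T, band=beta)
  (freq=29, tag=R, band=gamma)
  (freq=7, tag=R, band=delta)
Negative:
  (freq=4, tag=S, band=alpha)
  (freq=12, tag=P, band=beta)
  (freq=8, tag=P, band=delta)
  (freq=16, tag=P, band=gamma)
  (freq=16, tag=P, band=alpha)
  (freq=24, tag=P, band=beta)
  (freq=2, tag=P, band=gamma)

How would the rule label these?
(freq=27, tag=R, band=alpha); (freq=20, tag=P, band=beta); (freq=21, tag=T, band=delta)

A rule that fits every label: tag is R OR tag is T — true of each 'Positive' example, false of each 'Negative' one.
(freq=27, tag=R, band=alpha) — tag is R, hence Positive.
(freq=20, tag=P, band=beta) — tag is P, hence Negative.
(freq=21, tag=T, band=delta) — tag is T, hence Positive.

Positive, Negative, Positive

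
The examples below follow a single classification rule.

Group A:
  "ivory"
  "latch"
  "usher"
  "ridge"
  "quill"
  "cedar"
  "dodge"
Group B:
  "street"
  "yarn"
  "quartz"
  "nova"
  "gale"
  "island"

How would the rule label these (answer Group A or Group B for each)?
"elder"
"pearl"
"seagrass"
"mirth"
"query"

Group A, Group A, Group B, Group A, Group A

The distinguishing property — odd length — holds for all the 'Group A' cases and none of the 'Group B' cases.
"elder" → length 5 → Group A.
"pearl" → length 5 → Group A.
"seagrass" → length 8 → Group B.
"mirth" → length 5 → Group A.
"query" → length 5 → Group A.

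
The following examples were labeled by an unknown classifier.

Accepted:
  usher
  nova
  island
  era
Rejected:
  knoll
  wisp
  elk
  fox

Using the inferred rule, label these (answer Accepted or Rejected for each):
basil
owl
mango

The rule appears to be: has ≥ 2 vowels.
basil: 2 vowels, passes → Accepted.
owl: 1 vowel, fails the rule → Rejected.
mango: 2 vowels, passes → Accepted.

Accepted, Rejected, Accepted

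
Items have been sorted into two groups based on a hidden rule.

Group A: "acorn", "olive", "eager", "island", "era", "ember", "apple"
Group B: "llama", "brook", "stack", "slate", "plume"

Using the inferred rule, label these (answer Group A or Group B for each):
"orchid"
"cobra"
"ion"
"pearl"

Group A, Group B, Group A, Group B

All 'Group A' examples share one property — starts with a vowel — and every 'Group B' example lacks it.
Group A: "orchid", since starts with 'o'.
Group B: "cobra", since starts with 'c'.
Group A: "ion", since starts with 'i'.
Group B: "pearl", since starts with 'p'.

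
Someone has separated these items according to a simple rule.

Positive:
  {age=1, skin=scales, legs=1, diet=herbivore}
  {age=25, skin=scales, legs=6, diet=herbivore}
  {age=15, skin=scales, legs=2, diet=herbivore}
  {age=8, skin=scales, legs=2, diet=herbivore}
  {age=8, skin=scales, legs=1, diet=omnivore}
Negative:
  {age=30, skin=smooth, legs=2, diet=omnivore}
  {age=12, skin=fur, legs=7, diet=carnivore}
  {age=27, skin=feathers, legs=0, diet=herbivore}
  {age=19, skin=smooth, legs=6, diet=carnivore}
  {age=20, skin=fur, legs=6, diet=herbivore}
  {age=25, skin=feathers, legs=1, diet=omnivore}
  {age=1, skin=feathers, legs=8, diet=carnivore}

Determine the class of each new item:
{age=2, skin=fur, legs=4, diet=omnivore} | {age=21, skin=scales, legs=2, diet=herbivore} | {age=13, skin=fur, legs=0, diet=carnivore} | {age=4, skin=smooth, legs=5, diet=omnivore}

Negative, Positive, Negative, Negative

The simplest hypothesis consistent with all the labels is: skin is scales.
{age=2, skin=fur, legs=4, diet=omnivore}: skin is fur — does not satisfy this, so Negative. {age=21, skin=scales, legs=2, diet=herbivore}: skin is scales — fits, so Positive. {age=13, skin=fur, legs=0, diet=carnivore}: skin is fur — does not satisfy this, so Negative. {age=4, skin=smooth, legs=5, diet=omnivore}: skin is smooth — does not satisfy this, so Negative.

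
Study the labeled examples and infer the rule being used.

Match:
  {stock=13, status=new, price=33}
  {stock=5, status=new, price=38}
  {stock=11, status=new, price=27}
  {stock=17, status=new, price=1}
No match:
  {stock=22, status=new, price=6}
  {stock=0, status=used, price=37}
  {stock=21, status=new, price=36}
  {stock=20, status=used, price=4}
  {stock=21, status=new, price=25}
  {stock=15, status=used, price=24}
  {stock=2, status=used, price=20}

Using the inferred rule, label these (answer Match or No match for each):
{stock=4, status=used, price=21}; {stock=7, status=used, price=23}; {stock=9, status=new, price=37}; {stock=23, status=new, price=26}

One predicate separates the groups cleanly: status is new AND stock ≤ 17.

No match, No match, Match, No match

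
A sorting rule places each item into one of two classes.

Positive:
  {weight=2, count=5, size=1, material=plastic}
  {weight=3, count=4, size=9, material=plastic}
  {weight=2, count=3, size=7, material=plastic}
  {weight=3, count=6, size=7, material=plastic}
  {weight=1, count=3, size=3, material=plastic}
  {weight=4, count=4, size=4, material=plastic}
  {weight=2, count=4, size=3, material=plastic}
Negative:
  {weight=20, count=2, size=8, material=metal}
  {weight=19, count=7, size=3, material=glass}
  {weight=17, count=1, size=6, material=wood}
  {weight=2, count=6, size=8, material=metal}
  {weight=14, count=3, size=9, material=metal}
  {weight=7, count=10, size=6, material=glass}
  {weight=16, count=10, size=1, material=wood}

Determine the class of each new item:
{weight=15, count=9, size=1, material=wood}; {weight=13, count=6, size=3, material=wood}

Comparing the two groups points to one rule — material is plastic.
{weight=15, count=9, size=1, material=wood} → material is wood → Negative.
{weight=13, count=6, size=3, material=wood} → material is wood → Negative.

Negative, Negative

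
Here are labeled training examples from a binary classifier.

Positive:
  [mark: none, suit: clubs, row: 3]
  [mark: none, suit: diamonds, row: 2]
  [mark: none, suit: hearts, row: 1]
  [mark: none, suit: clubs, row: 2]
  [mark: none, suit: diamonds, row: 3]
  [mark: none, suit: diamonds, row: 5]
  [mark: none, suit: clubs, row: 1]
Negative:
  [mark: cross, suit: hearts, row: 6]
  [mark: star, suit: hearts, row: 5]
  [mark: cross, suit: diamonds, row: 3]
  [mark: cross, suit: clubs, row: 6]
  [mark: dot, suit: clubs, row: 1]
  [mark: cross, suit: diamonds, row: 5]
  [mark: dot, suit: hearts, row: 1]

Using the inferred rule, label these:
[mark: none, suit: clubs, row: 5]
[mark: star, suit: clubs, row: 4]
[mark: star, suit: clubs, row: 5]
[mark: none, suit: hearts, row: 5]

Positive, Negative, Negative, Positive

Looking at the examples, the only property every 'Positive' case has and every 'Negative' case lacks is: mark is none.
Positive: [mark: none, suit: clubs, row: 5], since mark is none. Negative: [mark: star, suit: clubs, row: 4], since mark is star. Negative: [mark: star, suit: clubs, row: 5], since mark is star. Positive: [mark: none, suit: hearts, row: 5], since mark is none.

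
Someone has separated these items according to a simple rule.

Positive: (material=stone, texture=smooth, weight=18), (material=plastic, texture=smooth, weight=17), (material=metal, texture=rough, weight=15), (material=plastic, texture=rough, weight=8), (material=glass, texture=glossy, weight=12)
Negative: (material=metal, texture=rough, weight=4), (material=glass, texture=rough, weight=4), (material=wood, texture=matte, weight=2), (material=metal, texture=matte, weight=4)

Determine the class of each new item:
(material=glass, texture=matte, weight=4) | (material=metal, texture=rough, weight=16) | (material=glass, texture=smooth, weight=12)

Negative, Positive, Positive

The common property of the 'Positive' items is: weight ≥ 8. No 'Negative' item has it.
Negative: (material=glass, texture=matte, weight=4), since weight = 4.
Positive: (material=metal, texture=rough, weight=16), since weight = 16.
Positive: (material=glass, texture=smooth, weight=12), since weight = 12.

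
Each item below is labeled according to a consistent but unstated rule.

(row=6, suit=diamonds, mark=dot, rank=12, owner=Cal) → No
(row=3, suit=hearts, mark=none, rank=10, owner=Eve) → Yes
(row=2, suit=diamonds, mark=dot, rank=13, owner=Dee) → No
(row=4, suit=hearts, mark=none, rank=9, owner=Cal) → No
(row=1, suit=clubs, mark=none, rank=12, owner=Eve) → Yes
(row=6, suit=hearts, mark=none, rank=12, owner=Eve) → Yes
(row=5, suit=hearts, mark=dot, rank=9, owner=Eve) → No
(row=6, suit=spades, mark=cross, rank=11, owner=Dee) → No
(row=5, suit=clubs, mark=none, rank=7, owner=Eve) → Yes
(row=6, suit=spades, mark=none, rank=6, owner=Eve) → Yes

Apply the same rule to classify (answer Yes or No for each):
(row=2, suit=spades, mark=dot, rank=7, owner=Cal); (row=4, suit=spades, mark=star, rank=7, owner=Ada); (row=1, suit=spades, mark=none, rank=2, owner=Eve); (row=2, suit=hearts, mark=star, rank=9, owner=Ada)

No, No, Yes, No

The rule appears to be: owner is Eve AND mark is none.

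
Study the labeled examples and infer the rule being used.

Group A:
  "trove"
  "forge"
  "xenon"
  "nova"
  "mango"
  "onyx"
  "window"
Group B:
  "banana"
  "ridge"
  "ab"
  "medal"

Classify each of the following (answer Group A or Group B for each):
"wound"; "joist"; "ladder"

Group A, Group A, Group B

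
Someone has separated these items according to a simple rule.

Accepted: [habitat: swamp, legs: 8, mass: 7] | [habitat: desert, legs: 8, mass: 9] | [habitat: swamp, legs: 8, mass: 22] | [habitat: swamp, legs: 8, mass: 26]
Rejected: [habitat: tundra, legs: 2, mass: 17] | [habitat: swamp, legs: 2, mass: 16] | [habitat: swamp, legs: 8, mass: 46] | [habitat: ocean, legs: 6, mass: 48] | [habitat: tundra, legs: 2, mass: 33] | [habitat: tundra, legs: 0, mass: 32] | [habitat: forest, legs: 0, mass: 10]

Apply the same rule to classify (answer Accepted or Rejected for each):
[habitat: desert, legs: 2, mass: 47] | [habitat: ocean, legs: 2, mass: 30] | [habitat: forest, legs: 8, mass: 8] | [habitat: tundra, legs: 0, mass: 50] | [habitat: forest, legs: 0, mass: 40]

A rule that fits every label: mass ≤ 26 AND legs = 8 — true of each 'Accepted' example, false of each 'Rejected' one.
[habitat: desert, legs: 2, mass: 47]: mass = 47, legs = 2, fails the rule → Rejected. [habitat: ocean, legs: 2, mass: 30]: mass = 30, legs = 2, fails the rule → Rejected. [habitat: forest, legs: 8, mass: 8]: mass = 8, legs = 8, passes → Accepted. [habitat: tundra, legs: 0, mass: 50]: mass = 50, legs = 0, fails the rule → Rejected. [habitat: forest, legs: 0, mass: 40]: mass = 40, legs = 0, fails the rule → Rejected.

Rejected, Rejected, Accepted, Rejected, Rejected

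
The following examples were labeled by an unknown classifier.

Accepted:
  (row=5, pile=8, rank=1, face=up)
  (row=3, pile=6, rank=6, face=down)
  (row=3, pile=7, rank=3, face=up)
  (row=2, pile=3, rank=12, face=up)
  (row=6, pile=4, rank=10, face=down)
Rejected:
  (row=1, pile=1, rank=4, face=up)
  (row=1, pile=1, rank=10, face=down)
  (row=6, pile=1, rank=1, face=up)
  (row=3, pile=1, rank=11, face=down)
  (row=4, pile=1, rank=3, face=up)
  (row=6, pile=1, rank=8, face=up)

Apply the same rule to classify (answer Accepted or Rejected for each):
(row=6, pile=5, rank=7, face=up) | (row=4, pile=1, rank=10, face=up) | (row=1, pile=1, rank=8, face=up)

The rule appears to be: pile ≥ 3.
(row=6, pile=5, rank=7, face=up) → pile = 5 → Accepted. (row=4, pile=1, rank=10, face=up) → pile = 1 → Rejected. (row=1, pile=1, rank=8, face=up) → pile = 1 → Rejected.

Accepted, Rejected, Rejected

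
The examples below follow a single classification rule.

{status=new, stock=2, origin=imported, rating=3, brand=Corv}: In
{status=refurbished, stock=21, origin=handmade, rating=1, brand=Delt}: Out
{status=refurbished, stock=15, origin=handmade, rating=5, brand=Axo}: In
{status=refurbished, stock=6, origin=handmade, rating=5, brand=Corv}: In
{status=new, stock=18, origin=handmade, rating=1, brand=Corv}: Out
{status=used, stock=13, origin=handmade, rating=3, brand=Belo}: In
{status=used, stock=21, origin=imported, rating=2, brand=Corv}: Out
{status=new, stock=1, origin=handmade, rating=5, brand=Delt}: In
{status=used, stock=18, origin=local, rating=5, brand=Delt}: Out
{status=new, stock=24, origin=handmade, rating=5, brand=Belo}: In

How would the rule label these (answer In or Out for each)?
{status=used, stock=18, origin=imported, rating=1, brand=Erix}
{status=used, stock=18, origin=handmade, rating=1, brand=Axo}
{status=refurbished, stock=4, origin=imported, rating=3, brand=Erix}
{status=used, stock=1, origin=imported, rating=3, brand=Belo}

Out, Out, In, In

The rule appears to be: brand is Belo OR stock ≤ 15.
{status=used, stock=18, origin=imported, rating=1, brand=Erix} — brand is Erix, stock = 18, hence Out.
{status=used, stock=18, origin=handmade, rating=1, brand=Axo} — brand is Axo, stock = 18, hence Out.
{status=refurbished, stock=4, origin=imported, rating=3, brand=Erix} — brand is Erix, stock = 4, hence In.
{status=used, stock=1, origin=imported, rating=3, brand=Belo} — brand is Belo, stock = 1, hence In.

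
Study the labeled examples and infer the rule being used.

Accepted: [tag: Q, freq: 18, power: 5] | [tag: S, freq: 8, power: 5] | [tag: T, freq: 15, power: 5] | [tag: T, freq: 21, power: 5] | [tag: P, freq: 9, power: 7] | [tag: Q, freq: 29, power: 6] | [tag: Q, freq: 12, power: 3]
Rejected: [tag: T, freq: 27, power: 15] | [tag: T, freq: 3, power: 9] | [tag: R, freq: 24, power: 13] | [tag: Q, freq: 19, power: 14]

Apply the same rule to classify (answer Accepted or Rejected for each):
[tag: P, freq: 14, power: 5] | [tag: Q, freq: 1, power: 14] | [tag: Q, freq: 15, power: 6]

The common property of the 'Accepted' items is: power ≤ 7. No 'Rejected' item has it.

Accepted, Rejected, Accepted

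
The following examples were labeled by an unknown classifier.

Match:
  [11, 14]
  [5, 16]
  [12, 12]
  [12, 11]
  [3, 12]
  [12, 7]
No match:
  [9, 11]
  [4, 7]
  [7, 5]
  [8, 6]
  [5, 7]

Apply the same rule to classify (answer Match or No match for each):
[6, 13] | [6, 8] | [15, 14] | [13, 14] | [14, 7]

'Match' ⟺ max ≥ 12.
[6, 13] — max 13, hence Match.
[6, 8] — max 8, hence No match.
[15, 14] — max 15, hence Match.
[13, 14] — max 14, hence Match.
[14, 7] — max 14, hence Match.

Match, No match, Match, Match, Match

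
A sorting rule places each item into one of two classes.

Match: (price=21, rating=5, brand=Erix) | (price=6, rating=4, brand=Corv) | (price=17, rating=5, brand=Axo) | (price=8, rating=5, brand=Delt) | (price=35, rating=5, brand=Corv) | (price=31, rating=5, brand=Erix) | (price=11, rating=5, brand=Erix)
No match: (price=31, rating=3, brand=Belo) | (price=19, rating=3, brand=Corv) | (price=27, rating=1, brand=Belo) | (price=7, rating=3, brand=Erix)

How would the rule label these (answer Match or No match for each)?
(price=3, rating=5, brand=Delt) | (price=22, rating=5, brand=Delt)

Match, Match

The common property of the 'Match' items is: rating ≥ 4. No 'No match' item has it.
(price=3, rating=5, brand=Delt) → rating = 5 → Match.
(price=22, rating=5, brand=Delt) → rating = 5 → Match.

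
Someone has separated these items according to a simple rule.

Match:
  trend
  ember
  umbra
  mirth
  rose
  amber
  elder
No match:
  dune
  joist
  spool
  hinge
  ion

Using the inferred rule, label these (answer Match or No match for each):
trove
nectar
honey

Match, Match, No match

Every 'Match' example satisfies: contains 'r'. None of the 'No match' examples do.
trove: Match (has 'r').
nectar: Match (has 'r').
honey: No match (no 'r').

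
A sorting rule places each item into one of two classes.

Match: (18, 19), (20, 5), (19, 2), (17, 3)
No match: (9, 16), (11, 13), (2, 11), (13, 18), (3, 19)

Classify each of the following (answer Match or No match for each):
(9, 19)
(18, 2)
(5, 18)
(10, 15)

No match, Match, No match, No match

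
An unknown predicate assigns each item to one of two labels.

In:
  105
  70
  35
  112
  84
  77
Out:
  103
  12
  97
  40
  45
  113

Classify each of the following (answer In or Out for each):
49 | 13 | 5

In, Out, Out

A rule that fits every label: multiple of 7 — true of each 'In' example, false of each 'Out' one.
49 — 49 = 7·7, hence In. 13 — 13 = 7·1 + 6, hence Out. 5 — 5 = 7·0 + 5, hence Out.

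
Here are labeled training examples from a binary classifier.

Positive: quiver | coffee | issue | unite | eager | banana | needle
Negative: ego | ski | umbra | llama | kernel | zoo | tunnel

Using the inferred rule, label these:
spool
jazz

Negative, Negative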